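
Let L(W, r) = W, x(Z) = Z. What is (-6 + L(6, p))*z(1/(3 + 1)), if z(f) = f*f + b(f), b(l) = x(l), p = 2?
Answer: 0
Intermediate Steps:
b(l) = l
z(f) = f + f² (z(f) = f*f + f = f² + f = f + f²)
(-6 + L(6, p))*z(1/(3 + 1)) = (-6 + 6)*((1 + 1/(3 + 1))/(3 + 1)) = 0*((1 + 1/4)/4) = 0*((1 + ¼)/4) = 0*((¼)*(5/4)) = 0*(5/16) = 0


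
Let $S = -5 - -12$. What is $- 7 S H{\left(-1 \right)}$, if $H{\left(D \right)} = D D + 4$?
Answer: $-245$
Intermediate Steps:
$S = 7$ ($S = -5 + 12 = 7$)
$H{\left(D \right)} = 4 + D^{2}$ ($H{\left(D \right)} = D^{2} + 4 = 4 + D^{2}$)
$- 7 S H{\left(-1 \right)} = \left(-7\right) 7 \left(4 + \left(-1\right)^{2}\right) = - 49 \left(4 + 1\right) = \left(-49\right) 5 = -245$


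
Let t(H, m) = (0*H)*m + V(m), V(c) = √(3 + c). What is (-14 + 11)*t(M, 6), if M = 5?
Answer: -9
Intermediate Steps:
t(H, m) = √(3 + m) (t(H, m) = (0*H)*m + √(3 + m) = 0*m + √(3 + m) = 0 + √(3 + m) = √(3 + m))
(-14 + 11)*t(M, 6) = (-14 + 11)*√(3 + 6) = -3*√9 = -3*3 = -9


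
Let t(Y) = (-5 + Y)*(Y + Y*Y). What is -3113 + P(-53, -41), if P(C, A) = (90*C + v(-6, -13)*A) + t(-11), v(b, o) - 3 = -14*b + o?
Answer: -12677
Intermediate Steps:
t(Y) = (-5 + Y)*(Y + Y**2)
v(b, o) = 3 + o - 14*b (v(b, o) = 3 + (-14*b + o) = 3 + (o - 14*b) = 3 + o - 14*b)
P(C, A) = -1760 + 74*A + 90*C (P(C, A) = (90*C + (3 - 13 - 14*(-6))*A) - 11*(-5 + (-11)**2 - 4*(-11)) = (90*C + (3 - 13 + 84)*A) - 11*(-5 + 121 + 44) = (90*C + 74*A) - 11*160 = (74*A + 90*C) - 1760 = -1760 + 74*A + 90*C)
-3113 + P(-53, -41) = -3113 + (-1760 + 74*(-41) + 90*(-53)) = -3113 + (-1760 - 3034 - 4770) = -3113 - 9564 = -12677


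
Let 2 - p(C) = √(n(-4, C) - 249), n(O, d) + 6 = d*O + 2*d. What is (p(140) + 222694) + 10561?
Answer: 233257 - I*√535 ≈ 2.3326e+5 - 23.13*I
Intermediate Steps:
n(O, d) = -6 + 2*d + O*d (n(O, d) = -6 + (d*O + 2*d) = -6 + (O*d + 2*d) = -6 + (2*d + O*d) = -6 + 2*d + O*d)
p(C) = 2 - √(-255 - 2*C) (p(C) = 2 - √((-6 + 2*C - 4*C) - 249) = 2 - √((-6 - 2*C) - 249) = 2 - √(-255 - 2*C))
(p(140) + 222694) + 10561 = ((2 - √(-255 - 2*140)) + 222694) + 10561 = ((2 - √(-255 - 280)) + 222694) + 10561 = ((2 - √(-535)) + 222694) + 10561 = ((2 - I*√535) + 222694) + 10561 = (222696 - I*√535) + 10561 = 233257 - I*√535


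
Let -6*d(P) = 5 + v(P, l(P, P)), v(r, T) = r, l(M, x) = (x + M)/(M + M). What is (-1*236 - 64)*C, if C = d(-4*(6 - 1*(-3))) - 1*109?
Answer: 31150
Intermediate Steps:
l(M, x) = (M + x)/(2*M) (l(M, x) = (M + x)/((2*M)) = (M + x)*(1/(2*M)) = (M + x)/(2*M))
d(P) = -5/6 - P/6 (d(P) = -(5 + P)/6 = -5/6 - P/6)
C = -623/6 (C = (-5/6 - (-2)*(6 - 1*(-3))/3) - 1*109 = (-5/6 - (-2)*(6 + 3)/3) - 109 = (-5/6 - (-2)*9/3) - 109 = (-5/6 - 1/6*(-36)) - 109 = (-5/6 + 6) - 109 = 31/6 - 109 = -623/6 ≈ -103.83)
(-1*236 - 64)*C = (-1*236 - 64)*(-623/6) = (-236 - 64)*(-623/6) = -300*(-623/6) = 31150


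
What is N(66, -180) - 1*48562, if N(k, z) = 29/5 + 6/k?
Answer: -2670586/55 ≈ -48556.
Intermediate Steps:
N(k, z) = 29/5 + 6/k (N(k, z) = 29*(1/5) + 6/k = 29/5 + 6/k)
N(66, -180) - 1*48562 = (29/5 + 6/66) - 1*48562 = (29/5 + 6*(1/66)) - 48562 = (29/5 + 1/11) - 48562 = 324/55 - 48562 = -2670586/55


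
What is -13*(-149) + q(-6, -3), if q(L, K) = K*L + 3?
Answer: 1958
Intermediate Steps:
q(L, K) = 3 + K*L
-13*(-149) + q(-6, -3) = -13*(-149) + (3 - 3*(-6)) = 1937 + (3 + 18) = 1937 + 21 = 1958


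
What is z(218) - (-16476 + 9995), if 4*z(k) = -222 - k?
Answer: 6371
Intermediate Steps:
z(k) = -111/2 - k/4 (z(k) = (-222 - k)/4 = -111/2 - k/4)
z(218) - (-16476 + 9995) = (-111/2 - ¼*218) - (-16476 + 9995) = (-111/2 - 109/2) - 1*(-6481) = -110 + 6481 = 6371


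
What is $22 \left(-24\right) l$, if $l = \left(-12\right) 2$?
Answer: $12672$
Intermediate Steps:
$l = -24$
$22 \left(-24\right) l = 22 \left(-24\right) \left(-24\right) = \left(-528\right) \left(-24\right) = 12672$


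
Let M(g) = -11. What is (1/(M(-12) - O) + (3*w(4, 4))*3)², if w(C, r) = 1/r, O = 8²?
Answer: 450241/90000 ≈ 5.0027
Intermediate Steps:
O = 64
(1/(M(-12) - O) + (3*w(4, 4))*3)² = (1/(-11 - 1*64) + (3/4)*3)² = (1/(-11 - 64) + (3*(¼))*3)² = (1/(-75) + (¾)*3)² = (-1/75 + 9/4)² = (671/300)² = 450241/90000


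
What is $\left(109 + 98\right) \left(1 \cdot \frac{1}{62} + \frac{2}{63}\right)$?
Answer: $\frac{4301}{434} \approx 9.9101$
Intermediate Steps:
$\left(109 + 98\right) \left(1 \cdot \frac{1}{62} + \frac{2}{63}\right) = 207 \left(1 \cdot \frac{1}{62} + 2 \cdot \frac{1}{63}\right) = 207 \left(\frac{1}{62} + \frac{2}{63}\right) = 207 \cdot \frac{187}{3906} = \frac{4301}{434}$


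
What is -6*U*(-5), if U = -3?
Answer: -90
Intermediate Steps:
-6*U*(-5) = -6*(-3)*(-5) = 18*(-5) = -90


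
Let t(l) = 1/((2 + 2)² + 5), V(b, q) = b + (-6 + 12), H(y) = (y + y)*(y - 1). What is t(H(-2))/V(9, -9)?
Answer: 1/315 ≈ 0.0031746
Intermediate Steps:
H(y) = 2*y*(-1 + y) (H(y) = (2*y)*(-1 + y) = 2*y*(-1 + y))
V(b, q) = 6 + b (V(b, q) = b + 6 = 6 + b)
t(l) = 1/21 (t(l) = 1/(4² + 5) = 1/(16 + 5) = 1/21)
t(H(-2))/V(9, -9) = 1/(21*(6 + 9)) = (1/21)/15 = (1/21)*(1/15) = 1/315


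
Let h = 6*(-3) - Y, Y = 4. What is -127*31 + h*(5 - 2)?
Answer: -4003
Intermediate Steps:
h = -22 (h = 6*(-3) - 1*4 = -18 - 4 = -22)
-127*31 + h*(5 - 2) = -127*31 - 22*(5 - 2) = -3937 - 22*3 = -3937 - 66 = -4003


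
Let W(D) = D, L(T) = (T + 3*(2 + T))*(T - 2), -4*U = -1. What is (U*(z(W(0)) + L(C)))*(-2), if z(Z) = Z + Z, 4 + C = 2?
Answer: -4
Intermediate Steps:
U = ¼ (U = -¼*(-1) = ¼ ≈ 0.25000)
C = -2 (C = -4 + 2 = -2)
L(T) = (-2 + T)*(6 + 4*T) (L(T) = (T + (6 + 3*T))*(-2 + T) = (6 + 4*T)*(-2 + T) = (-2 + T)*(6 + 4*T))
z(Z) = 2*Z
(U*(z(W(0)) + L(C)))*(-2) = ((2*0 + (-12 - 2*(-2) + 4*(-2)²))/4)*(-2) = ((0 + (-12 + 4 + 4*4))/4)*(-2) = ((0 + (-12 + 4 + 16))/4)*(-2) = ((0 + 8)/4)*(-2) = ((¼)*8)*(-2) = 2*(-2) = -4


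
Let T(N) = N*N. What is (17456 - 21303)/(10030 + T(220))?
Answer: -3847/58430 ≈ -0.065839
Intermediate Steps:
T(N) = N²
(17456 - 21303)/(10030 + T(220)) = (17456 - 21303)/(10030 + 220²) = -3847/(10030 + 48400) = -3847/58430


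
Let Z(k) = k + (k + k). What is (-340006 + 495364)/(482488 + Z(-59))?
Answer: 155358/482311 ≈ 0.32211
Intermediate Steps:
Z(k) = 3*k (Z(k) = k + 2*k = 3*k)
(-340006 + 495364)/(482488 + Z(-59)) = (-340006 + 495364)/(482488 + 3*(-59)) = 155358/(482488 - 177) = 155358/482311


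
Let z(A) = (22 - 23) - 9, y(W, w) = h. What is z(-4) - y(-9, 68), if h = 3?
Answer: -13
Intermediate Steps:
y(W, w) = 3
z(A) = -10 (z(A) = -1 - 9 = -10)
z(-4) - y(-9, 68) = -10 - 1*3 = -10 - 3 = -13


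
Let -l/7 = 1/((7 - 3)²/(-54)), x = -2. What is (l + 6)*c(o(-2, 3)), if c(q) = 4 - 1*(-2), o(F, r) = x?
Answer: 711/4 ≈ 177.75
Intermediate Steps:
o(F, r) = -2
l = 189/8 (l = -7*(-54/(7 - 3)²) = -7/(4²*(-1/54)) = -7/(16*(-1/54)) = -7/(-8/27) = -7*(-27/8) = 189/8 ≈ 23.625)
c(q) = 6 (c(q) = 4 + 2 = 6)
(l + 6)*c(o(-2, 3)) = (189/8 + 6)*6 = (237/8)*6 = 711/4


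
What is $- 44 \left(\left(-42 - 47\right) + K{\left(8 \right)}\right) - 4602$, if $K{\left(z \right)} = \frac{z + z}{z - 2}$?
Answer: $- \frac{2410}{3} \approx -803.33$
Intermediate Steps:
$K{\left(z \right)} = \frac{2 z}{-2 + z}$
$- 44 \left(\left(-42 - 47\right) + K{\left(8 \right)}\right) - 4602 = - 44 \left(\left(-42 - 47\right) + 2 \cdot 8 \frac{1}{-2 + 8}\right) - 4602 = - 44 \left(-89 + 2 \cdot 8 \cdot \frac{1}{6}\right) - 4602 = - 44 \left(-89 + \frac{8}{3}\right) - 4602 = \left(-44\right) \left(- \frac{259}{3}\right) - 4602 = \frac{11396}{3} - 4602 = - \frac{2410}{3}$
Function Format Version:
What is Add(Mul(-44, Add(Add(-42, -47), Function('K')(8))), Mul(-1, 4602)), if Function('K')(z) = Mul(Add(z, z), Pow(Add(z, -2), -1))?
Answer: Rational(-2410, 3) ≈ -803.33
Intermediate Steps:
Function('K')(z) = Mul(2, z, Pow(Add(-2, z), -1)) (Function('K')(z) = Mul(Mul(2, z), Pow(Add(-2, z), -1)) = Mul(2, z, Pow(Add(-2, z), -1)))
Add(Mul(-44, Add(Add(-42, -47), Function('K')(8))), Mul(-1, 4602)) = Add(Mul(-44, Add(Add(-42, -47), Mul(2, 8, Pow(Add(-2, 8), -1)))), Mul(-1, 4602)) = Add(Mul(-44, Add(-89, Mul(2, 8, Pow(6, -1)))), -4602) = Add(Mul(-44, Add(-89, Mul(2, 8, Rational(1, 6)))), -4602) = Add(Mul(-44, Add(-89, Rational(8, 3))), -4602) = Add(Mul(-44, Rational(-259, 3)), -4602) = Add(Rational(11396, 3), -4602) = Rational(-2410, 3)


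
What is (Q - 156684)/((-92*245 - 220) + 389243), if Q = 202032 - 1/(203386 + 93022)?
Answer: 13441509983/108628493064 ≈ 0.12374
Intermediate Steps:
Q = 59883901055/296408 (Q = 202032 - 1/296408 = 59883901055/296408 ≈ 2.0203e+5)
(Q - 156684)/((-92*245 - 220) + 389243) = (59883901055/296408 - 156684)/((-92*245 - 220) + 389243) = 13441509983/(296408*((-22540 - 220) + 389243)) = 13441509983/(296408*(-22760 + 389243)) = (13441509983/296408)/366483 = (13441509983/296408)*(1/366483) = 13441509983/108628493064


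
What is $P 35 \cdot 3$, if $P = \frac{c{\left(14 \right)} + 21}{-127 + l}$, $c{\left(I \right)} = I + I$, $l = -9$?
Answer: $- \frac{5145}{136} \approx -37.831$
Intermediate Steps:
$c{\left(I \right)} = 2 I$
$P = - \frac{49}{136}$ ($P = \frac{2 \cdot 14 + 21}{-127 - 9} = \frac{28 + 21}{-136} = 49 \left(- \frac{1}{136}\right) = - \frac{49}{136} \approx -0.36029$)
$P 35 \cdot 3 = - \frac{49 \cdot 35 \cdot 3}{136} = \left(- \frac{49}{136}\right) 105 = - \frac{5145}{136}$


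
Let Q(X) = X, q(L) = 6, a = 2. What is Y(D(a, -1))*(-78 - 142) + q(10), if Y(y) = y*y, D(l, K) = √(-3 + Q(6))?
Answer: -654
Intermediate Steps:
D(l, K) = √3 (D(l, K) = √(-3 + 6) = √3)
Y(y) = y²
Y(D(a, -1))*(-78 - 142) + q(10) = (√3)²*(-78 - 142) + 6 = 3*(-220) + 6 = -660 + 6 = -654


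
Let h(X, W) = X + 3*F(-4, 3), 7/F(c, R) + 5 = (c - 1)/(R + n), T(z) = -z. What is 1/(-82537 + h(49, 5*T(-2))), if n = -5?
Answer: -5/412482 ≈ -1.2122e-5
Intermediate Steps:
F(c, R) = 7/(-5 + (-1 + c)/(-5 + R)) (F(c, R) = 7/(-5 + (c - 1)/(R - 5)) = 7/(-5 + (-1 + c)/(-5 + R)))
h(X, W) = -42/5 + X (h(X, W) = X + 3*(7*(-5 + 3)/(24 - 4 - 5*3)) = X + 3*(7*(-2)/(24 - 4 - 15)) = X + 3*(7*(-2)/5) = X + 3*(7*(⅕)*(-2)) = X + 3*(-14/5) = X - 42/5 = -42/5 + X)
1/(-82537 + h(49, 5*T(-2))) = 1/(-82537 + (-42/5 + 49)) = 1/(-82537 + 203/5) = 1/(-412482/5) = -5/412482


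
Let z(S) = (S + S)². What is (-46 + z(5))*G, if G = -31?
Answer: -1674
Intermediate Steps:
z(S) = 4*S² (z(S) = (2*S)² = 4*S²)
(-46 + z(5))*G = (-46 + 4*5²)*(-31) = (-46 + 4*25)*(-31) = (-46 + 100)*(-31) = 54*(-31) = -1674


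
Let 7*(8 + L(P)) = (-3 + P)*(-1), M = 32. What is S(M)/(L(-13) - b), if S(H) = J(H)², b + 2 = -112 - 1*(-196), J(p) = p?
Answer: -3584/307 ≈ -11.674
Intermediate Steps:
L(P) = -53/7 - P/7 (L(P) = -8 + ((-3 + P)*(-1))/7 = -8 + (3 - P)/7 = -8 + (3/7 - P/7) = -53/7 - P/7)
b = 82 (b = -2 + (-112 - 1*(-196)) = -2 + (-112 + 196) = -2 + 84 = 82)
S(H) = H²
S(M)/(L(-13) - b) = 32²/((-53/7 - ⅐*(-13)) - 1*82) = 1024/((-53/7 + 13/7) - 82) = 1024/(-40/7 - 82) = 1024/(-614/7) = 1024*(-7/614) = -3584/307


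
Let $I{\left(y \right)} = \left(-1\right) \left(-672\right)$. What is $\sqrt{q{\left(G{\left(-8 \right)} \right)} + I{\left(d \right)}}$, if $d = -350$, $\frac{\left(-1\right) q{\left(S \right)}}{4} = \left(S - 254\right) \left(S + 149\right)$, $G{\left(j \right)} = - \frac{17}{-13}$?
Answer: $\frac{2 \sqrt{6447282}}{13} \approx 390.64$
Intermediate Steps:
$G{\left(j \right)} = \frac{17}{13}$ ($G{\left(j \right)} = \left(-17\right) \left(- \frac{1}{13}\right) = \frac{17}{13}$)
$q{\left(S \right)} = - 4 \left(-254 + S\right) \left(149 + S\right)$ ($q{\left(S \right)} = - 4 \left(S - 254\right) \left(S + 149\right) = - 4 \left(-254 + S\right) \left(149 + S\right)$)
$I{\left(y \right)} = 672$
$\sqrt{q{\left(G{\left(-8 \right)} \right)} + I{\left(d \right)}} = \sqrt{\left(151384 - 4 \left(\frac{17}{13}\right)^{2} + 420 \cdot \frac{17}{13}\right) + 672} = \sqrt{\left(151384 - \frac{1156}{169} + \frac{7140}{13}\right) + 672} = \sqrt{\frac{25675560}{169} + 672} = \sqrt{\frac{25789128}{169}} = \frac{2 \sqrt{6447282}}{13}$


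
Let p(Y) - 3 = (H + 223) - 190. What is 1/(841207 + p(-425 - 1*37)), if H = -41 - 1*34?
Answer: 1/841168 ≈ 1.1888e-6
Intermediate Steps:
H = -75 (H = -41 - 34 = -75)
p(Y) = -39 (p(Y) = 3 + ((-75 + 223) - 190) = 3 + (148 - 190) = 3 - 42 = -39)
1/(841207 + p(-425 - 1*37)) = 1/(841207 - 39) = 1/841168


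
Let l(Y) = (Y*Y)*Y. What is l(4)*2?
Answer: 128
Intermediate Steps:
l(Y) = Y**3 (l(Y) = Y**2*Y = Y**3)
l(4)*2 = 4**3*2 = 64*2 = 128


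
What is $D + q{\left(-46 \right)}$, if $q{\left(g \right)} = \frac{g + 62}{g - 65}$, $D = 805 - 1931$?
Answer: $- \frac{125002}{111} \approx -1126.1$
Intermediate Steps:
$D = -1126$ ($D = 805 - 1931 = -1126$)
$q{\left(g \right)} = \frac{62 + g}{-65 + g}$
$D + q{\left(-46 \right)} = -1126 + \frac{62 - 46}{-65 - 46} = -1126 + \frac{1}{-111} \cdot 16 = -1126 - \frac{16}{111} = - \frac{125002}{111}$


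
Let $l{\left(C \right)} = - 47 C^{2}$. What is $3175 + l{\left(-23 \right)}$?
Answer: $-21688$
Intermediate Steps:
$3175 + l{\left(-23 \right)} = 3175 - 47 \left(-23\right)^{2} = 3175 - 24863 = -21688$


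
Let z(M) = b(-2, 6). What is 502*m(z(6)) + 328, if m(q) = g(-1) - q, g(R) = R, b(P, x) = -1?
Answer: 328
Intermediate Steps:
z(M) = -1
m(q) = -1 - q
502*m(z(6)) + 328 = 502*(-1 - 1*(-1)) + 328 = 502*(-1 + 1) + 328 = 502*0 + 328 = 0 + 328 = 328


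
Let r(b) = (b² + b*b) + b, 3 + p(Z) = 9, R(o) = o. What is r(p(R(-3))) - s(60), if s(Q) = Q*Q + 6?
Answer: -3528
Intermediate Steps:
p(Z) = 6 (p(Z) = -3 + 9 = 6)
r(b) = b + 2*b² (r(b) = (b² + b²) + b = 2*b² + b = b + 2*b²)
s(Q) = 6 + Q² (s(Q) = Q² + 6 = 6 + Q²)
r(p(R(-3))) - s(60) = 6*(1 + 2*6) - (6 + 60²) = 6*(1 + 12) - (6 + 3600) = 6*13 - 1*3606 = 78 - 3606 = -3528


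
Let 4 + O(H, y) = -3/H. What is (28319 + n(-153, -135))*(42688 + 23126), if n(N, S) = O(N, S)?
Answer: 31679919908/17 ≈ 1.8635e+9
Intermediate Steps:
O(H, y) = -4 - 3/H
n(N, S) = -4 - 3/N
(28319 + n(-153, -135))*(42688 + 23126) = (28319 + (-4 - 3/(-153)))*(42688 + 23126) = (28319 + (-4 - 3*(-1/153)))*65814 = (28319 + (-4 + 1/51))*65814 = (28319 - 203/51)*65814 = (1444066/51)*65814 = 31679919908/17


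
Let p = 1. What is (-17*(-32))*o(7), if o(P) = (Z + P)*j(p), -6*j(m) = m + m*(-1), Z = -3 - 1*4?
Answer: 0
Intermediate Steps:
Z = -7 (Z = -3 - 4 = -7)
j(m) = 0 (j(m) = -(m + m*(-1))/6 = -(m - m)/6 = -⅙*0 = 0)
o(P) = 0 (o(P) = (-7 + P)*0 = 0)
(-17*(-32))*o(7) = -17*(-32)*0 = 544*0 = 0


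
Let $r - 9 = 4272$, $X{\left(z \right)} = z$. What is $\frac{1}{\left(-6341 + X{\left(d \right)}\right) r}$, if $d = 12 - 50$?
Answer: $- \frac{1}{27308499} \approx -3.6619 \cdot 10^{-8}$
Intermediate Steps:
$d = -38$
$r = 4281$ ($r = 9 + 4272 = 4281$)
$\frac{1}{\left(-6341 + X{\left(d \right)}\right) r} = \frac{1}{\left(-6341 - 38\right) 4281} = \frac{1}{-6379} \cdot \frac{1}{4281} = \left(- \frac{1}{6379}\right) \frac{1}{4281} = - \frac{1}{27308499}$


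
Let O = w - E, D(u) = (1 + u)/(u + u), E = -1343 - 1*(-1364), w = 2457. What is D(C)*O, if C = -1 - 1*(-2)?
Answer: 2436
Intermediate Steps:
C = 1 (C = -1 + 2 = 1)
E = 21 (E = -1343 + 1364 = 21)
D(u) = (1 + u)/(2*u) (D(u) = (1 + u)/((2*u)) = (1 + u)*(1/(2*u)) = (1 + u)/(2*u))
O = 2436 (O = 2457 - 1*21 = 2457 - 21 = 2436)
D(C)*O = ((½)*(1 + 1)/1)*2436 = ((½)*1*2)*2436 = 1*2436 = 2436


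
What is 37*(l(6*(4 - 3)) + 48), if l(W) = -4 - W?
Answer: 1406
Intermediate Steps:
37*(l(6*(4 - 3)) + 48) = 37*((-4 - 6*(4 - 3)) + 48) = 37*((-4 - 6) + 48) = 37*(-10 + 48) = 37*38 = 1406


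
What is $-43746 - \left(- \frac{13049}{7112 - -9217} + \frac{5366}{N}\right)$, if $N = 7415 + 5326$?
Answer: $- \frac{3033726647233}{69349263} \approx -43746.0$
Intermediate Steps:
$N = 12741$
$-43746 - \left(- \frac{13049}{7112 - -9217} + \frac{5366}{N}\right) = -43746 - \left(- \frac{13049}{7112 - -9217} + \frac{5366}{12741}\right) = -43746 - \left(- \frac{13049}{7112 + 9217} + 5366 \cdot \frac{1}{12741}\right) = -43746 - \left(- \frac{13049}{16329} + \frac{5366}{12741}\right) = -43746 - - \frac{26211965}{69349263} = -43746 + \frac{26211965}{69349263} = - \frac{3033726647233}{69349263}$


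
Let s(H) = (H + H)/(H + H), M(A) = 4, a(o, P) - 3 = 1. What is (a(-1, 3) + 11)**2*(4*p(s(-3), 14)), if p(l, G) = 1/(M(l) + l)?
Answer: 180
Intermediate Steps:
a(o, P) = 4 (a(o, P) = 3 + 1 = 4)
s(H) = 1 (s(H) = (2*H)/((2*H)) = (2*H)*(1/(2*H)) = 1)
p(l, G) = 1/(4 + l)
(a(-1, 3) + 11)**2*(4*p(s(-3), 14)) = (4 + 11)**2*(4/(4 + 1)) = 15**2*(4/5) = 225*(4*(1/5)) = 225*(4/5) = 180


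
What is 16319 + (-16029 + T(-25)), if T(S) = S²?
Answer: 915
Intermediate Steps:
16319 + (-16029 + T(-25)) = 16319 + (-16029 + (-25)²) = 16319 + (-16029 + 625) = 16319 - 15404 = 915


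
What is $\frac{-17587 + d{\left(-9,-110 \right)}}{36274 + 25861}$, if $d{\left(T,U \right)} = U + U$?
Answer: $- \frac{17807}{62135} \approx -0.28659$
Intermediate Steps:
$d{\left(T,U \right)} = 2 U$
$\frac{-17587 + d{\left(-9,-110 \right)}}{36274 + 25861} = \frac{-17587 + 2 \left(-110\right)}{36274 + 25861} = \frac{-17587 - 220}{62135} = \left(-17807\right) \frac{1}{62135} = - \frac{17807}{62135}$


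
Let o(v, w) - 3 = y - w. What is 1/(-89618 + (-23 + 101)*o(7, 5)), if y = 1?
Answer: -1/89696 ≈ -1.1149e-5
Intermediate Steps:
o(v, w) = 4 - w (o(v, w) = 3 + (1 - w) = 4 - w)
1/(-89618 + (-23 + 101)*o(7, 5)) = 1/(-89618 + (-23 + 101)*(4 - 1*5)) = 1/(-89618 + 78*(4 - 5)) = 1/(-89618 + 78*(-1)) = 1/(-89618 - 78) = 1/(-89696) = -1/89696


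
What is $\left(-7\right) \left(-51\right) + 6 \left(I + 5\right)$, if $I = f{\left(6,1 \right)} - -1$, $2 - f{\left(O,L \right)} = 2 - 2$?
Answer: $405$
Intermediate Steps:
$f{\left(O,L \right)} = 2$ ($f{\left(O,L \right)} = 2 - \left(2 - 2\right) = 2 - 0 = 2 + 0 = 2$)
$I = 3$ ($I = 2 - -1 = 2 + 1 = 3$)
$\left(-7\right) \left(-51\right) + 6 \left(I + 5\right) = \left(-7\right) \left(-51\right) + 6 \left(3 + 5\right) = 357 + 6 \cdot 8 = 357 + 48 = 405$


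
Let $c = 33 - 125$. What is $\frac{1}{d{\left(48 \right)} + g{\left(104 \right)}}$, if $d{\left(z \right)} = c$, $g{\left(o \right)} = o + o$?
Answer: $\frac{1}{116} \approx 0.0086207$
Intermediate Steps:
$g{\left(o \right)} = 2 o$
$c = -92$ ($c = 33 - 125 = -92$)
$d{\left(z \right)} = -92$
$\frac{1}{d{\left(48 \right)} + g{\left(104 \right)}} = \frac{1}{-92 + 2 \cdot 104} = \frac{1}{-92 + 208} = \frac{1}{116}$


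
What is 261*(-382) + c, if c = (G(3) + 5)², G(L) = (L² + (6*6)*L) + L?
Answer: -84077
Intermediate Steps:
G(L) = L² + 37*L (G(L) = (L² + 36*L) + L = L² + 37*L)
c = 15625 (c = (3*(37 + 3) + 5)² = (3*40 + 5)² = (120 + 5)² = 125² = 15625)
261*(-382) + c = 261*(-382) + 15625 = -99702 + 15625 = -84077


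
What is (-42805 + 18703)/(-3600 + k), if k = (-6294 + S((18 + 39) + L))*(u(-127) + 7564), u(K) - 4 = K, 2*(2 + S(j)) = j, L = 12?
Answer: 48204/93190843 ≈ 0.00051726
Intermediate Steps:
S(j) = -2 + j/2
u(K) = 4 + K
k = -93183643/2 (k = (-6294 + (-2 + ((18 + 39) + 12)/2))*((4 - 127) + 7564) = (-6294 + (-2 + (57 + 12)/2))*(-123 + 7564) = (-6294 + (-2 + (½)*69))*7441 = (-6294 + (-2 + 69/2))*7441 = (-6294 + 65/2)*7441 = -12523/2*7441 = -93183643/2 ≈ -4.6592e+7)
(-42805 + 18703)/(-3600 + k) = (-42805 + 18703)/(-3600 - 93183643/2) = -24102/(-93190843/2) = -24102*(-2/93190843) = 48204/93190843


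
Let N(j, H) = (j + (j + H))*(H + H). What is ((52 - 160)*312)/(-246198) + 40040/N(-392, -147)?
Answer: 227152796/802236183 ≈ 0.28315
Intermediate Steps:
N(j, H) = 2*H*(H + 2*j) (N(j, H) = (j + (H + j))*(2*H) = (H + 2*j)*(2*H) = 2*H*(H + 2*j))
((52 - 160)*312)/(-246198) + 40040/N(-392, -147) = ((52 - 160)*312)/(-246198) + 40040/((2*(-147)*(-147 + 2*(-392)))) = -108*312*(-1/246198) + 40040/((2*(-147)*(-147 - 784))) = -33696*(-1/246198) + 40040/((2*(-147)*(-931))) = 5616/41033 + 40040/273714 = 5616/41033 + 40040*(1/273714) = 5616/41033 + 2860/19551 = 227152796/802236183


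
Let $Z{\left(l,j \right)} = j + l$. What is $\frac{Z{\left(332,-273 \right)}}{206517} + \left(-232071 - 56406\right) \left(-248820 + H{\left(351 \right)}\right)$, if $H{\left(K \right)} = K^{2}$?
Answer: $\frac{7483802751578030}{206517} \approx 3.6238 \cdot 10^{10}$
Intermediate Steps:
$\frac{Z{\left(332,-273 \right)}}{206517} + \left(-232071 - 56406\right) \left(-248820 + H{\left(351 \right)}\right) = \frac{-273 + 332}{206517} + \left(-232071 - 56406\right) \left(-248820 + 351^{2}\right) = 59 \cdot \frac{1}{206517} - 288477 \left(-248820 + 123201\right) = \frac{59}{206517} - -36238192263 = \frac{59}{206517} + 36238192263 = \frac{7483802751578030}{206517}$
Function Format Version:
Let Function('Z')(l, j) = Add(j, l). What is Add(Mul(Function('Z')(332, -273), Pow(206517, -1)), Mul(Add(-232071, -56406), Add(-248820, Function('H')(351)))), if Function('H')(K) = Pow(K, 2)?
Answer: Rational(7483802751578030, 206517) ≈ 3.6238e+10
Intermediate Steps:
Add(Mul(Function('Z')(332, -273), Pow(206517, -1)), Mul(Add(-232071, -56406), Add(-248820, Function('H')(351)))) = Add(Mul(Add(-273, 332), Pow(206517, -1)), Mul(Add(-232071, -56406), Add(-248820, Pow(351, 2)))) = Add(Mul(59, Rational(1, 206517)), Mul(-288477, Add(-248820, 123201))) = Add(Rational(59, 206517), Mul(-288477, -125619)) = Add(Rational(59, 206517), 36238192263) = Rational(7483802751578030, 206517)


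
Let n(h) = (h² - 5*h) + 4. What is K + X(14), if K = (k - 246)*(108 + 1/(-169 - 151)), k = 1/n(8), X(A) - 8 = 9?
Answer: -33979359/1280 ≈ -26546.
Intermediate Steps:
n(h) = 4 + h² - 5*h
X(A) = 17 (X(A) = 8 + 9 = 17)
k = 1/28 (k = 1/(4 + 8² - 5*8) = 1/(4 + 64 - 40) = 1/28 ≈ 0.035714)
K = -34001119/1280 (K = (1/28 - 246)*(108 + 1/(-169 - 151)) = -6887*(108 + 1/(-320))/28 = -6887*(108 - 1/320)/28 = -6887/28*34559/320 = -34001119/1280 ≈ -26563.)
K + X(14) = -34001119/1280 + 17 = -33979359/1280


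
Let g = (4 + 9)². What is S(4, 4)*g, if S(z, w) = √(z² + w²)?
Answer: 676*√2 ≈ 956.01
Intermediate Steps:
g = 169 (g = 13² = 169)
S(z, w) = √(w² + z²)
S(4, 4)*g = √(4² + 4²)*169 = √(16 + 16)*169 = √32*169 = (4*√2)*169 = 676*√2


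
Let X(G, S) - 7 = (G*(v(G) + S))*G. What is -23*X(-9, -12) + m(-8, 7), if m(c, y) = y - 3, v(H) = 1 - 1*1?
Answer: 22199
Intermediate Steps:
v(H) = 0 (v(H) = 1 - 1 = 0)
m(c, y) = -3 + y
X(G, S) = 7 + S*G**2 (X(G, S) = 7 + (G*(0 + S))*G = 7 + (G*S)*G = 7 + S*G**2)
-23*X(-9, -12) + m(-8, 7) = -23*(7 - 12*(-9)**2) + (-3 + 7) = -23*(7 - 12*81) + 4 = -23*(7 - 972) + 4 = -23*(-965) + 4 = 22195 + 4 = 22199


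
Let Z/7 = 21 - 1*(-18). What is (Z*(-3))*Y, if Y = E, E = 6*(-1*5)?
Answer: 24570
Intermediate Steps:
E = -30 (E = 6*(-5) = -30)
Y = -30
Z = 273 (Z = 7*(21 - 1*(-18)) = 7*(21 + 18) = 7*39 = 273)
(Z*(-3))*Y = (273*(-3))*(-30) = -819*(-30) = 24570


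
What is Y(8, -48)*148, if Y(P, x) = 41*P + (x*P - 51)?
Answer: -15836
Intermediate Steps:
Y(P, x) = -51 + 41*P + P*x (Y(P, x) = 41*P + (P*x - 51) = 41*P + (-51 + P*x) = -51 + 41*P + P*x)
Y(8, -48)*148 = (-51 + 41*8 + 8*(-48))*148 = (-51 + 328 - 384)*148 = -107*148 = -15836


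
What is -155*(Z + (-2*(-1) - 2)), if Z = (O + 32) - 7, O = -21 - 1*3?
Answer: -155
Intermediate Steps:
O = -24 (O = -21 - 3 = -24)
Z = 1 (Z = (-24 + 32) - 7 = 8 - 7 = 1)
-155*(Z + (-2*(-1) - 2)) = -155*(1 + (-2*(-1) - 2)) = -155*(1 + (2 - 2)) = -155*(1 + 0) = -155*1 = -155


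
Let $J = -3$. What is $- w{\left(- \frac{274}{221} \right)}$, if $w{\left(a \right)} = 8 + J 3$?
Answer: $1$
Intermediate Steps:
$w{\left(a \right)} = -1$ ($w{\left(a \right)} = 8 - 9 = -1$)
$- w{\left(- \frac{274}{221} \right)} = \left(-1\right) \left(-1\right) = 1$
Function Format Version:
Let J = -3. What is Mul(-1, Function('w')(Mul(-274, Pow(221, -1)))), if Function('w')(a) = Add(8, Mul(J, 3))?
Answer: 1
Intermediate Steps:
Function('w')(a) = -1 (Function('w')(a) = Add(8, Mul(-3, 3)) = Add(8, -9) = -1)
Mul(-1, Function('w')(Mul(-274, Pow(221, -1)))) = Mul(-1, -1) = 1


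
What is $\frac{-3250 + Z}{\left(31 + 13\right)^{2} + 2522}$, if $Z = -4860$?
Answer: $- \frac{4055}{2229} \approx -1.8192$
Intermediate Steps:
$\frac{-3250 + Z}{\left(31 + 13\right)^{2} + 2522} = \frac{-3250 - 4860}{\left(31 + 13\right)^{2} + 2522} = - \frac{8110}{44^{2} + 2522} = - \frac{8110}{1936 + 2522} = - \frac{8110}{4458} = \left(-8110\right) \frac{1}{4458} = - \frac{4055}{2229}$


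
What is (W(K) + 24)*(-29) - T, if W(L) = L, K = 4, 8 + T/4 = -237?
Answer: 168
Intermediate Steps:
T = -980 (T = -32 + 4*(-237) = -32 - 948 = -980)
(W(K) + 24)*(-29) - T = (4 + 24)*(-29) - 1*(-980) = 28*(-29) + 980 = -812 + 980 = 168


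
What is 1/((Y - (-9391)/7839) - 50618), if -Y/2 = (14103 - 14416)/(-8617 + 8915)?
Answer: -1168011/59118527932 ≈ -1.9757e-5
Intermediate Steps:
Y = 313/149 (Y = -2*(14103 - 14416)/(-8617 + 8915) = -(-626)/298 = -2*(-313/298) = 313/149 ≈ 2.1007)
1/((Y - (-9391)/7839) - 50618) = 1/((313/149 - (-9391)/7839) - 50618) = 1/((313/149 - 1*(-9391/7839)) - 50618) = 1/((313/149 + 9391/7839) - 50618) = 1/(3852866/1168011 - 50618) = 1/(-59118527932/1168011) = -1168011/59118527932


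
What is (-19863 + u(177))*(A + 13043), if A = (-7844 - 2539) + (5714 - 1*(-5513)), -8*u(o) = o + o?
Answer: -1105807923/4 ≈ -2.7645e+8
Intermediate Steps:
u(o) = -o/4 (u(o) = -(o + o)/8 = -o/4)
A = 844 (A = -10383 + (5714 + 5513) = -10383 + 11227 = 844)
(-19863 + u(177))*(A + 13043) = (-19863 - ¼*177)*(844 + 13043) = (-19863 - 177/4)*13887 = -79629/4*13887 = -1105807923/4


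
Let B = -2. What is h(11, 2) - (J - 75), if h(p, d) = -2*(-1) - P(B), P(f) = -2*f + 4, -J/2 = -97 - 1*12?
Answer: -149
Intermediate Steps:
J = 218 (J = -2*(-97 - 1*12) = -2*(-97 - 12) = -2*(-109) = 218)
P(f) = 4 - 2*f
h(p, d) = -6 (h(p, d) = -2*(-1) - (4 - 2*(-2)) = 2 - (4 + 4) = 2 - 1*8 = 2 - 8 = -6)
h(11, 2) - (J - 75) = -6 - (218 - 75) = -6 - 1*143 = -6 - 143 = -149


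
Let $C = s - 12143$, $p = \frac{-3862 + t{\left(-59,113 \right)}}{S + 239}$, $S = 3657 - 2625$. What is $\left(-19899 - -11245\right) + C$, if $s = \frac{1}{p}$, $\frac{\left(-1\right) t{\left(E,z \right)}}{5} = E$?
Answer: $- \frac{1809370}{87} \approx -20797.0$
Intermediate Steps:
$t{\left(E,z \right)} = - 5 E$
$S = 1032$
$p = - \frac{87}{31}$ ($p = \frac{-3862 - -295}{1032 + 239} = \frac{-3862 + 295}{1271} = \left(-3567\right) \frac{1}{1271} = - \frac{87}{31} \approx -2.8064$)
$s = - \frac{31}{87}$ ($s = \frac{1}{- \frac{87}{31}} = - \frac{31}{87} \approx -0.35632$)
$C = - \frac{1056472}{87}$ ($C = - \frac{31}{87} - 12143 = - \frac{1056472}{87} \approx -12143.0$)
$\left(-19899 - -11245\right) + C = \left(-19899 - -11245\right) - \frac{1056472}{87} = \left(-19899 + 11245\right) - \frac{1056472}{87} = -8654 - \frac{1056472}{87} = - \frac{1809370}{87}$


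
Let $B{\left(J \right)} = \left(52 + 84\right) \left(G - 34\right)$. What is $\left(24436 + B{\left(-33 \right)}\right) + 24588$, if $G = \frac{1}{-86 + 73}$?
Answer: $\frac{577064}{13} \approx 44390.0$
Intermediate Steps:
$G = - \frac{1}{13}$ ($G = \frac{1}{-13} = - \frac{1}{13} \approx -0.076923$)
$B{\left(J \right)} = - \frac{60248}{13}$ ($B{\left(J \right)} = \left(52 + 84\right) \left(- \frac{1}{13} - 34\right) = 136 \left(- \frac{443}{13}\right) = - \frac{60248}{13}$)
$\left(24436 + B{\left(-33 \right)}\right) + 24588 = \left(24436 - \frac{60248}{13}\right) + 24588 = \frac{257420}{13} + 24588 = \frac{577064}{13}$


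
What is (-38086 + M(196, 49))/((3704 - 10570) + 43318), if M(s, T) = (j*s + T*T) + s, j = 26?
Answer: -30393/36452 ≈ -0.83378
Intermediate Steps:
M(s, T) = T² + 27*s (M(s, T) = (26*s + T*T) + s = (26*s + T²) + s = (T² + 26*s) + s = T² + 27*s)
(-38086 + M(196, 49))/((3704 - 10570) + 43318) = (-38086 + (49² + 27*196))/((3704 - 10570) + 43318) = (-38086 + (2401 + 5292))/(-6866 + 43318) = (-38086 + 7693)/36452 = -30393*1/36452 = -30393/36452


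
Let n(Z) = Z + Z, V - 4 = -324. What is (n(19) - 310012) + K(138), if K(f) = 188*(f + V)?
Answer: -344190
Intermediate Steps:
V = -320 (V = 4 - 324 = -320)
n(Z) = 2*Z
K(f) = -60160 + 188*f (K(f) = 188*(f - 320) = 188*(-320 + f) = -60160 + 188*f)
(n(19) - 310012) + K(138) = (2*19 - 310012) + (-60160 + 188*138) = (38 - 310012) + (-60160 + 25944) = -309974 - 34216 = -344190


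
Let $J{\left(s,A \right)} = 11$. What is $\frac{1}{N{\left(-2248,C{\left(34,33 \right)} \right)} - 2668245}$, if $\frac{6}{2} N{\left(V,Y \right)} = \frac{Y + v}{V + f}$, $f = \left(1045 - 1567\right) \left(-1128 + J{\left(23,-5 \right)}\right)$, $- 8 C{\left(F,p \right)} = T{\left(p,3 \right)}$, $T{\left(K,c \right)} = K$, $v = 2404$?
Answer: $- \frac{13939824}{37194865669681} \approx -3.7478 \cdot 10^{-7}$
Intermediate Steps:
$C{\left(F,p \right)} = - \frac{p}{8}$
$f = 583074$ ($f = \left(1045 - 1567\right) \left(-1128 + 11\right) = \left(-522\right) \left(-1117\right) = 583074$)
$N{\left(V,Y \right)} = \frac{2404 + Y}{3 \left(583074 + V\right)}$ ($N{\left(V,Y \right)} = \frac{\left(Y + 2404\right) \frac{1}{V + 583074}}{3} = \frac{\left(2404 + Y\right) \frac{1}{583074 + V}}{3} = \frac{\frac{1}{583074 + V} \left(2404 + Y\right)}{3} = \frac{2404 + Y}{3 \left(583074 + V\right)}$)
$\frac{1}{N{\left(-2248,C{\left(34,33 \right)} \right)} - 2668245} = \frac{1}{\frac{2404 - \frac{33}{8}}{3 \left(583074 - 2248\right)} - 2668245} = \frac{1}{\frac{2404 - \frac{33}{8}}{3 \cdot 580826} - 2668245} = \frac{1}{\frac{1}{3} \cdot \frac{1}{580826} \cdot \frac{19199}{8} - 2668245} = \frac{1}{\frac{19199}{13939824} - 2668245} = \frac{1}{- \frac{37194865669681}{13939824}} = - \frac{13939824}{37194865669681}$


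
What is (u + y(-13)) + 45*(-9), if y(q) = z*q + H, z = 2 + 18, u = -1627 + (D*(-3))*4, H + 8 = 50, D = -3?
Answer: -2214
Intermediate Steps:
H = 42 (H = -8 + 50 = 42)
u = -1591 (u = -1627 - 3*(-3)*4 = -1627 + 9*4 = -1627 + 36 = -1591)
z = 20
y(q) = 42 + 20*q (y(q) = 20*q + 42 = 42 + 20*q)
(u + y(-13)) + 45*(-9) = (-1591 + (42 + 20*(-13))) + 45*(-9) = (-1591 + (42 - 260)) - 405 = (-1591 - 218) - 405 = -1809 - 405 = -2214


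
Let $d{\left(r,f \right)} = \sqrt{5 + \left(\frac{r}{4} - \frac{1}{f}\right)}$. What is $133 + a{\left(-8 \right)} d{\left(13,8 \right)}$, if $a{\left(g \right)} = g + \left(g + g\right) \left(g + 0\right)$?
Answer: $133 + 30 \sqrt{130} \approx 475.05$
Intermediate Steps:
$d{\left(r,f \right)} = \sqrt{5 - \frac{1}{f} + \frac{r}{4}}$ ($d{\left(r,f \right)} = \sqrt{5 + \left(r \frac{1}{4} - \frac{1}{f}\right)} = \sqrt{5 + \left(\frac{r}{4} - \frac{1}{f}\right)} = \sqrt{5 + \left(- \frac{1}{f} + \frac{r}{4}\right)} = \sqrt{5 - \frac{1}{f} + \frac{r}{4}}$)
$a{\left(g \right)} = g + 2 g^{2}$ ($a{\left(g \right)} = g + 2 g g = g + 2 g^{2}$)
$133 + a{\left(-8 \right)} d{\left(13,8 \right)} = 133 + - 8 \left(1 + 2 \left(-8\right)\right) \frac{\sqrt{20 + 13 - \frac{4}{8}}}{2} = 133 + - 8 \left(1 - 16\right) \frac{\sqrt{20 + 13 - \frac{1}{2}}}{2} = 133 + \left(-8\right) \left(-15\right) \frac{\sqrt{20 + 13 - \frac{1}{2}}}{2} = 133 + 120 \frac{\sqrt{\frac{65}{2}}}{2} = 133 + 120 \frac{\frac{1}{2} \sqrt{130}}{2} = 133 + 120 \frac{\sqrt{130}}{4} = 133 + 30 \sqrt{130}$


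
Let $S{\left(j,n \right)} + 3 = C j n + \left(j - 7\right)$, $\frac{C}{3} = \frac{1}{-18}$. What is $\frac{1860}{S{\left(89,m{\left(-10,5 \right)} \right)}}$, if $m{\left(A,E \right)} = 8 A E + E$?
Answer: $\frac{11160}{35629} \approx 0.31323$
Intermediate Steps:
$C = - \frac{1}{6}$ ($C = \frac{3}{-18} = 3 \left(- \frac{1}{18}\right) = - \frac{1}{6} \approx -0.16667$)
$m{\left(A,E \right)} = E + 8 A E$ ($m{\left(A,E \right)} = 8 A E + E = E + 8 A E$)
$S{\left(j,n \right)} = -10 + j - \frac{j n}{6}$ ($S{\left(j,n \right)} = -3 + \left(- \frac{j}{6} n + \left(j - 7\right)\right) = -3 - \left(7 - j + \frac{j n}{6}\right) = -10 + j - \frac{j n}{6}$)
$\frac{1860}{S{\left(89,m{\left(-10,5 \right)} \right)}} = \frac{1860}{-10 + 89 - \frac{89 \cdot 5 \left(1 + 8 \left(-10\right)\right)}{6}} = \frac{1860}{-10 + 89 - \frac{89 \cdot 5 \left(1 - 80\right)}{6}} = \frac{1860}{-10 + 89 - \frac{89 \cdot 5 \left(-79\right)}{6}} = \frac{1860}{-10 + 89 - \frac{89}{6} \left(-395\right)} = \frac{1860}{-10 + 89 + \frac{35155}{6}} = \frac{1860}{\frac{35629}{6}} = 1860 \cdot \frac{6}{35629} = \frac{11160}{35629}$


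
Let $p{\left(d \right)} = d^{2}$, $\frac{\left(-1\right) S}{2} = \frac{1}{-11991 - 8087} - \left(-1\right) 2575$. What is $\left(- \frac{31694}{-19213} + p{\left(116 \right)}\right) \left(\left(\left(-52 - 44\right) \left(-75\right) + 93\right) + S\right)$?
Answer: $\frac{5562589925419116}{192879307} \approx 2.884 \cdot 10^{7}$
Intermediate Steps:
$S = - \frac{51700849}{10039}$ ($S = - 2 \left(\frac{1}{-11991 - 8087} - \left(-1\right) 2575\right) = - 2 \left(\frac{1}{-20078} - -2575\right) = - 2 \left(- \frac{1}{20078} + 2575\right) = \left(-2\right) \frac{51700849}{20078} = - \frac{51700849}{10039} \approx -5150.0$)
$\left(- \frac{31694}{-19213} + p{\left(116 \right)}\right) \left(\left(\left(-52 - 44\right) \left(-75\right) + 93\right) + S\right) = \left(- \frac{31694}{-19213} + 116^{2}\right) \left(\left(\left(-52 - 44\right) \left(-75\right) + 93\right) - \frac{51700849}{10039}\right) = \left(\left(-31694\right) \left(- \frac{1}{19213}\right) + 13456\right) \left(\left(\left(-96\right) \left(-75\right) + 93\right) - \frac{51700849}{10039}\right) = \left(\frac{31694}{19213} + 13456\right) \left(\left(7200 + 93\right) - \frac{51700849}{10039}\right) = \frac{258561822 \left(7293 - \frac{51700849}{10039}\right)}{19213} = \frac{258561822}{19213} \cdot \frac{21513578}{10039} = \frac{5562589925419116}{192879307}$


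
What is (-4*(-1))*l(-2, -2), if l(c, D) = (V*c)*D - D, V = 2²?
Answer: 72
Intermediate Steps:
V = 4
l(c, D) = -D + 4*D*c (l(c, D) = (4*c)*D - D = 4*D*c - D = -D + 4*D*c)
(-4*(-1))*l(-2, -2) = (-4*(-1))*(-2*(-1 + 4*(-2))) = 4*(-2*(-1 - 8)) = 4*(-2*(-9)) = 4*18 = 72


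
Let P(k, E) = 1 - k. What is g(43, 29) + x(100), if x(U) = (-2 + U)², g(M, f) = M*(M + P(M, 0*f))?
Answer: 9647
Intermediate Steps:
g(M, f) = M (g(M, f) = M*(M + (1 - M)) = M*1 = M)
g(43, 29) + x(100) = 43 + (-2 + 100)² = 43 + 98² = 43 + 9604 = 9647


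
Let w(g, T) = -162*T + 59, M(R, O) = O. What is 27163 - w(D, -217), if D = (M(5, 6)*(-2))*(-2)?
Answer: -8050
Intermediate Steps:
D = 24 (D = (6*(-2))*(-2) = -12*(-2) = 24)
w(g, T) = 59 - 162*T
27163 - w(D, -217) = 27163 - (59 - 162*(-217)) = 27163 - (59 + 35154) = 27163 - 1*35213 = 27163 - 35213 = -8050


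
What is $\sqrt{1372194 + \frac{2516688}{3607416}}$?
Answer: $\frac{2 \sqrt{95684302975178}}{16701} \approx 1171.4$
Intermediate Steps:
$\sqrt{1372194 + \frac{2516688}{3607416}} = \sqrt{1372194 + 2516688 \cdot \frac{1}{3607416}} = \sqrt{1372194 + \frac{34954}{50103}} = \sqrt{\frac{68751070936}{50103}} = \frac{2 \sqrt{95684302975178}}{16701}$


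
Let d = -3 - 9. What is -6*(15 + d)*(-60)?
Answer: 1080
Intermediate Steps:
d = -12
-6*(15 + d)*(-60) = -6*(15 - 12)*(-60) = -6*3*(-60) = -18*(-60) = 1080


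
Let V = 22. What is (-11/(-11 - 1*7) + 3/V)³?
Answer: 405224/970299 ≈ 0.41763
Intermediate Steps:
(-11/(-11 - 1*7) + 3/V)³ = (-11/(-11 - 1*7) + 3/22)³ = (-11/(-11 - 7) + 3*(1/22))³ = (-11/(-18) + 3/22)³ = (-11*(-1/18) + 3/22)³ = (11/18 + 3/22)³ = (74/99)³ = 405224/970299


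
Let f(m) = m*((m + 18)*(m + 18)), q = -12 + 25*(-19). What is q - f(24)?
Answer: -42823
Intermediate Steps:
q = -487 (q = -12 - 475 = -487)
f(m) = m*(18 + m)² (f(m) = m*((18 + m)*(18 + m)) = m*(18 + m)²)
q - f(24) = -487 - 24*(18 + 24)² = -487 - 24*42² = -487 - 24*1764 = -487 - 1*42336 = -487 - 42336 = -42823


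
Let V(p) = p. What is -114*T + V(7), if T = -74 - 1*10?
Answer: 9583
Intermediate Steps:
T = -84 (T = -74 - 10 = -84)
-114*T + V(7) = -114*(-84) + 7 = 9576 + 7 = 9583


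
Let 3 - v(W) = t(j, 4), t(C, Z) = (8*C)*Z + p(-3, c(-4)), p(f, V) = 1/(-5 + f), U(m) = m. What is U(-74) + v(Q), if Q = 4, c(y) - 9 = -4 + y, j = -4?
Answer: 457/8 ≈ 57.125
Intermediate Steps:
c(y) = 5 + y (c(y) = 9 + (-4 + y) = 5 + y)
t(C, Z) = -⅛ + 8*C*Z (t(C, Z) = (8*C)*Z + 1/(-5 - 3) = 8*C*Z + 1/(-8) = 8*C*Z - ⅛ = -⅛ + 8*C*Z)
v(W) = 1049/8 (v(W) = 3 - (-⅛ + 8*(-4)*4) = 3 - (-⅛ - 128) = 3 - 1*(-1025/8) = 3 + 1025/8 = 1049/8)
U(-74) + v(Q) = -74 + 1049/8 = 457/8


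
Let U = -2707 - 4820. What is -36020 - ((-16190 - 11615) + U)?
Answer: -688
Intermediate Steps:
U = -7527
-36020 - ((-16190 - 11615) + U) = -36020 - ((-16190 - 11615) - 7527) = -36020 - (-27805 - 7527) = -36020 - 1*(-35332) = -36020 + 35332 = -688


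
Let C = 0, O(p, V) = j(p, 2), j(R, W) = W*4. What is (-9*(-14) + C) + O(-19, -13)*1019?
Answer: 8278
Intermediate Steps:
j(R, W) = 4*W
O(p, V) = 8 (O(p, V) = 4*2 = 8)
(-9*(-14) + C) + O(-19, -13)*1019 = (-9*(-14) + 0) + 8*1019 = (126 + 0) + 8152 = 126 + 8152 = 8278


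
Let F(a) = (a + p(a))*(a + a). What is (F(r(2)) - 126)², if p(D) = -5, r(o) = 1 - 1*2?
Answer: 12996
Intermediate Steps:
r(o) = -1 (r(o) = 1 - 2 = -1)
F(a) = 2*a*(-5 + a) (F(a) = (a - 5)*(a + a) = (-5 + a)*(2*a) = 2*a*(-5 + a))
(F(r(2)) - 126)² = (2*(-1)*(-5 - 1) - 126)² = (2*(-1)*(-6) - 126)² = (12 - 126)² = (-114)² = 12996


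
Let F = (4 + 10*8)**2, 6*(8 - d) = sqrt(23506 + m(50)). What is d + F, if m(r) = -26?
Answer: 7064 - sqrt(5870)/3 ≈ 7038.5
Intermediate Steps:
d = 8 - sqrt(5870)/3 (d = 8 - sqrt(23506 - 26)/6 = 8 - sqrt(5870)/3 ≈ -17.539)
F = 7056 (F = (4 + 80)**2 = 84**2 = 7056)
d + F = (8 - sqrt(5870)/3) + 7056 = 7064 - sqrt(5870)/3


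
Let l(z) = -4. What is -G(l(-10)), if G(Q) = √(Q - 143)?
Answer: -7*I*√3 ≈ -12.124*I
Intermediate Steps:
G(Q) = √(-143 + Q)
-G(l(-10)) = -√(-143 - 4) = -√(-147) = -7*I*√3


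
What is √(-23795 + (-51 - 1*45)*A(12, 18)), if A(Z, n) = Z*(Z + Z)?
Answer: I*√51443 ≈ 226.81*I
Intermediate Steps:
A(Z, n) = 2*Z² (A(Z, n) = Z*(2*Z) = 2*Z²)
√(-23795 + (-51 - 1*45)*A(12, 18)) = √(-23795 + (-51 - 1*45)*(2*12²)) = √(-23795 + (-51 - 45)*(2*144)) = √(-23795 - 96*288) = √(-23795 - 27648) = √(-51443) = I*√51443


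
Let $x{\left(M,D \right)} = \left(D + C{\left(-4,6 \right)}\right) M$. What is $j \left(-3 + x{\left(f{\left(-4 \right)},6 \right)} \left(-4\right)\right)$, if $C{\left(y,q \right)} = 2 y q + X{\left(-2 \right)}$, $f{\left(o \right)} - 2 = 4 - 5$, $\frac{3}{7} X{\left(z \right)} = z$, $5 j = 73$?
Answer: $\frac{40223}{15} \approx 2681.5$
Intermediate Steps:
$j = \frac{73}{5}$ ($j = \frac{1}{5} \cdot 73 = \frac{73}{5} \approx 14.6$)
$X{\left(z \right)} = \frac{7 z}{3}$
$f{\left(o \right)} = 1$ ($f{\left(o \right)} = 2 + \left(4 - 5\right) = 2 - 1 = 1$)
$C{\left(y,q \right)} = - \frac{14}{3} + 2 q y$ ($C{\left(y,q \right)} = 2 y q + \frac{7}{3} \left(-2\right) = 2 q y - \frac{14}{3} = - \frac{14}{3} + 2 q y$)
$x{\left(M,D \right)} = M \left(- \frac{158}{3} + D\right)$ ($x{\left(M,D \right)} = \left(D + \left(- \frac{14}{3} + 2 \cdot 6 \left(-4\right)\right)\right) M = \left(D - \frac{158}{3}\right) M = \left(- \frac{158}{3} + D\right) M = M \left(- \frac{158}{3} + D\right)$)
$j \left(-3 + x{\left(f{\left(-4 \right)},6 \right)} \left(-4\right)\right) = \frac{73 \left(-3 + \frac{1}{3} \cdot 1 \left(-158 + 3 \cdot 6\right) \left(-4\right)\right)}{5} = \frac{73 \left(-3 + \frac{1}{3} \cdot 1 \left(-158 + 18\right) \left(-4\right)\right)}{5} = \frac{73 \left(-3 + \frac{1}{3} \cdot 1 \left(-140\right) \left(-4\right)\right)}{5} = \frac{73 \left(-3 - - \frac{560}{3}\right)}{5} = \frac{73 \left(-3 + \frac{560}{3}\right)}{5} = \frac{73}{5} \cdot \frac{551}{3} = \frac{40223}{15}$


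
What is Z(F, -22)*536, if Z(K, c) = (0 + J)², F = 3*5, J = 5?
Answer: 13400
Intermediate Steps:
F = 15
Z(K, c) = 25 (Z(K, c) = (0 + 5)² = 5² = 25)
Z(F, -22)*536 = 25*536 = 13400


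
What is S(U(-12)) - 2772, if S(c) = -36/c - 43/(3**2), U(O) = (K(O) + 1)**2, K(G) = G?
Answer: -3024235/1089 ≈ -2777.1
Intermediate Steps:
U(O) = (1 + O)**2 (U(O) = (O + 1)**2 = (1 + O)**2)
S(c) = -43/9 - 36/c (S(c) = -36/c - 43/9 = -43/9 - 36/c)
S(U(-12)) - 2772 = (-43/9 - 36/(1 - 12)**2) - 2772 = (-43/9 - 36/((-11)**2)) - 2772 = (-43/9 - 36/121) - 2772 = -5527/1089 - 2772 = -3024235/1089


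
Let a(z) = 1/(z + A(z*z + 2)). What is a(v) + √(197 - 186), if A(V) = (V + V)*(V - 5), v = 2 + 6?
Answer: 1/8060 + √11 ≈ 3.3167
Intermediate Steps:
v = 8
A(V) = 2*V*(-5 + V) (A(V) = (2*V)*(-5 + V) = 2*V*(-5 + V))
a(z) = 1/(z + 2*(-3 + z²)*(2 + z²)) (a(z) = 1/(z + 2*(z*z + 2)*(-5 + (z*z + 2))) = 1/(z + 2*(z² + 2)*(-5 + (z² + 2))) = 1/(z + 2*(2 + z²)*(-5 + (2 + z²))) = 1/(z + 2*(2 + z²)*(-3 + z²)) = 1/(z + 2*(-3 + z²)*(2 + z²)))
a(v) + √(197 - 186) = 1/(8 + 2*(-3 + 8²)*(2 + 8²)) + √(197 - 186) = 1/(8 + 2*(-3 + 64)*(2 + 64)) + √11 = 1/(8 + 2*61*66) + √11 = 1/(8 + 8052) + √11 = 1/8060 + √11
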